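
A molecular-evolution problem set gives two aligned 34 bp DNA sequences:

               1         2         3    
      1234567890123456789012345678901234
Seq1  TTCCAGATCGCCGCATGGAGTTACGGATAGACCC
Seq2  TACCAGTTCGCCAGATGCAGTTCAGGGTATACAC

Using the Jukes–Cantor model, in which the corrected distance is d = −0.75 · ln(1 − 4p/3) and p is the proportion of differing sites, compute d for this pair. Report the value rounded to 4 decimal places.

0.3734

Mismatches occur at site 2 (T→A), site 7 (A→T), site 13 (G→A), site 14 (C→G), site 18 (G→C), site 23 (A→C), site 24 (C→A), site 27 (A→G), site 30 (G→T), site 33 (C→A).
p = 10/34 = 0.294118.
d = −0.75 · ln(1 − (4/3)·0.294118) = −0.75 · ln(0.607843) = −0.75 · (-0.497839) = 0.3734.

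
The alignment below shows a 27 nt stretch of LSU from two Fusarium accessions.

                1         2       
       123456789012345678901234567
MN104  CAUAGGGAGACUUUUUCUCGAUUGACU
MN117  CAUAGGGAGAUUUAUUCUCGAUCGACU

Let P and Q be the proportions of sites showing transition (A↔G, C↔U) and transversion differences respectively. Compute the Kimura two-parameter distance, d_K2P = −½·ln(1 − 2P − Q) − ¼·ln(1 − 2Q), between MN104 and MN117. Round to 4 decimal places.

0.1216

Mismatches occur at site 11 (C/U, transition), site 14 (U/A, transversion), site 23 (U/C, transition).
Of the 3 differences, 2 transitions and 1 transversion over 27 sites: P = 2/27 = 0.074074, Q = 1/27 = 0.037037.
d = −0.5·ln(0.814815) − 0.25·ln(0.925926) = −0.5·(-0.204794) − 0.25·(-0.076961) = 0.1216.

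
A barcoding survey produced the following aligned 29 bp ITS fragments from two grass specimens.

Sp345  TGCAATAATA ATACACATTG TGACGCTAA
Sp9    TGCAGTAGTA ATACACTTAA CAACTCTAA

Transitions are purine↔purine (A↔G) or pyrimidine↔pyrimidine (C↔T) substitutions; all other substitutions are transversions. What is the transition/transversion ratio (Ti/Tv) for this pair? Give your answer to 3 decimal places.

1.667

The sequences differ at positions 5 (A/G, transition), 8 (A/G, transition), 17 (A/T, transversion), 19 (T/A, transversion), 20 (G/A, transition), 21 (T/C, transition), 22 (G/A, transition), 25 (G/T, transversion).
Of the 8 differences, 5 transitions and 3 transversions, so Ti/Tv = 5/3 = 1.667.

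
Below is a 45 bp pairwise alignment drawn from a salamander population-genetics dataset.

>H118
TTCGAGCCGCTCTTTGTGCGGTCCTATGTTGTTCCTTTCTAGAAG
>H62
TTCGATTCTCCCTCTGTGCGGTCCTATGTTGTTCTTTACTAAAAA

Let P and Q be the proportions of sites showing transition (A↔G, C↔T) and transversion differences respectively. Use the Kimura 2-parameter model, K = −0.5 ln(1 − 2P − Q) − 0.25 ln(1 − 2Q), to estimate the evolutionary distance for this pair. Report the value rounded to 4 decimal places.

0.2385

Mismatches occur at site 6 (G/T, transversion), site 7 (C/T, transition), site 9 (G/T, transversion), site 11 (T/C, transition), site 14 (T/C, transition), site 35 (C/T, transition), site 38 (T/A, transversion), site 42 (G/A, transition), site 45 (G/A, transition).
Of the 9 differences, 6 transitions and 3 transversions over 45 sites: P = 6/45 = 0.133333, Q = 3/45 = 0.066667.
d = −0.5·ln(0.666667) − 0.25·ln(0.866666) = −0.5·(-0.405465) − 0.25·(-0.143102) = 0.2385.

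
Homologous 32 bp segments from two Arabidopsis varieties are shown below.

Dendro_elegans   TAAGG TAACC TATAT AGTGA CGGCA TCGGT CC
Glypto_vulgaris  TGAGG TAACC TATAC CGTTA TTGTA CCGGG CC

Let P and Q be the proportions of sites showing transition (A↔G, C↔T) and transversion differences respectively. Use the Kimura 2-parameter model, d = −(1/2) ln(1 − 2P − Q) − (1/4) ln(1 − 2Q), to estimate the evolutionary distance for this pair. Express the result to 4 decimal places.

Mismatches occur at site 2 (A→G, transition), site 15 (T→C, transition), site 16 (A→C, transversion), site 19 (G→T, transversion), site 21 (C→T, transition), site 22 (G→T, transversion), site 24 (C→T, transition), site 26 (T→C, transition), site 30 (T→G, transversion).
Of the 9 differences, 5 transitions and 4 transversions over 32 sites: P = 5/32 = 0.156250, Q = 4/32 = 0.125000.
d = −0.5·ln(0.562500) − 0.25·ln(0.750000) = −0.5·(-0.575364) − 0.25·(-0.287682) = 0.3596.

0.3596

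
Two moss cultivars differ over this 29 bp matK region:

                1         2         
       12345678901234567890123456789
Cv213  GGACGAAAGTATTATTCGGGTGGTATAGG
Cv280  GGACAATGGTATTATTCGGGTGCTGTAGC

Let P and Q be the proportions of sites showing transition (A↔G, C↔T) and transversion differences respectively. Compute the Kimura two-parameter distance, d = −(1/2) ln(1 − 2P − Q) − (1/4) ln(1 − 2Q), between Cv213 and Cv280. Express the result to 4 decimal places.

Mismatches occur at site 5 (G/A, transition), site 7 (A/T, transversion), site 8 (A/G, transition), site 23 (G/C, transversion), site 25 (A/G, transition), site 29 (G/C, transversion).
Of the 6 differences, 3 transitions and 3 transversions over 29 sites: P = 3/29 = 0.103448, Q = 3/29 = 0.103448.
d = −0.5·ln(0.689656) − 0.25·ln(0.793104) = −0.5·(-0.371562) − 0.25·(-0.231801) = 0.2437.

0.2437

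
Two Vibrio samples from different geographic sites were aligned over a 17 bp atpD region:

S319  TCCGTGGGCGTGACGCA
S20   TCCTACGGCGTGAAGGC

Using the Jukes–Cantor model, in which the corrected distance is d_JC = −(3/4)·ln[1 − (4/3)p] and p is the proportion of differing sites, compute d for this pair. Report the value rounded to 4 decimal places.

The sequences differ at positions 4 (G/T), 5 (T/A), 6 (G/C), 14 (C/A), 16 (C/G), 17 (A/C).
p = 6/17 = 0.352941.
d = −0.75 · ln(1 − (4/3)·0.352941) = −0.75 · ln(0.529412) = −0.75 · (-0.635988) = 0.4770.

0.4770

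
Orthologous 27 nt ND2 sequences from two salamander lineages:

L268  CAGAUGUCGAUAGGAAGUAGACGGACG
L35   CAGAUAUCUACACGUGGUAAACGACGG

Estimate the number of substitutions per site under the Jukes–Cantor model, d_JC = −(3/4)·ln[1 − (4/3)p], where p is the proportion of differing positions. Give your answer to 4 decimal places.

The sequences differ at positions 6 (G/A), 9 (G/U), 11 (U/C), 13 (G/C), 15 (A/U), 16 (A/G), 20 (G/A), 24 (G/A), 25 (A/C), 26 (C/G).
p = 10/27 = 0.370370.
d = −0.75 · ln(1 − (4/3)·0.370370) = −0.75 · ln(0.506173) = −0.75 · (-0.680877) = 0.5107.

0.5107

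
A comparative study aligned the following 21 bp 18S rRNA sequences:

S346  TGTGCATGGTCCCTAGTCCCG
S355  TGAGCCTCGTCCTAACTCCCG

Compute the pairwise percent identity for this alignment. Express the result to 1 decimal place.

71.4%

The sequences differ at positions 3 (T/A), 6 (A/C), 8 (G/C), 13 (C/T), 14 (T/A), 16 (G/C).
15 of the 21 sites match, so the percent identity is 15/21 × 100 = 71.4%.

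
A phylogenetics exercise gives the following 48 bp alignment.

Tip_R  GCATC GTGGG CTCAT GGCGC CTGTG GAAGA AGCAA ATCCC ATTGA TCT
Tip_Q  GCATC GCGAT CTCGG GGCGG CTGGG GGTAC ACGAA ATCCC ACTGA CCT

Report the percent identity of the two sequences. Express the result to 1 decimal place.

Mismatches occur at site 7 (T→C), site 9 (G→A), site 10 (G→T), site 14 (A→G), site 15 (T→G), site 20 (C→G), site 24 (T→G), site 27 (A→G), site 28 (A→T), site 29 (G→A), site 30 (A→C), site 32 (G→C), site 33 (C→G), site 42 (T→C), site 46 (T→C).
33 of the 48 sites match, so the percent identity is 33/48 × 100 = 68.8%.

68.8%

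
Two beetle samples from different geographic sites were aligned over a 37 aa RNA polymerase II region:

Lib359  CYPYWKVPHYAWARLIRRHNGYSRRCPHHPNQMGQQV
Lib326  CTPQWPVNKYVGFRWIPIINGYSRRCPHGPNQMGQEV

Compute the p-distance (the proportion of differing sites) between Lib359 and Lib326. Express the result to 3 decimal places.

The sequences differ at positions 2 (Y/T), 4 (Y/Q), 6 (K/P), 8 (P/N), 9 (H/K), 11 (A/V), 12 (W/G), 13 (A/F), 15 (L/W), 17 (R/P), 18 (R/I), 19 (H/I), 29 (H/G), 36 (Q/E).
There are 14 differences over 37 sites, so p = 14/37 = 0.378.

0.378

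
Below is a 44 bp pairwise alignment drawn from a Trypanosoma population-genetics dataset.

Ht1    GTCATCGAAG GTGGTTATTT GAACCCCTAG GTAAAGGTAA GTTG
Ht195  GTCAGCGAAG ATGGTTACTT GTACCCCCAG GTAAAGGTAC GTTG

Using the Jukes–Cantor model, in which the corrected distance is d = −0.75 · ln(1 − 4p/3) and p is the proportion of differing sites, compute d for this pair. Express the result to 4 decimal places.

The sequences differ at positions 5 (T/G), 11 (G/A), 18 (T/C), 22 (A/T), 28 (T/C), 40 (A/C).
p = 6/44 = 0.136364.
d = −0.75 · ln(1 − (4/3)·0.136364) = −0.75 · ln(0.818181) = −0.75 · (-0.200672) = 0.1505.

0.1505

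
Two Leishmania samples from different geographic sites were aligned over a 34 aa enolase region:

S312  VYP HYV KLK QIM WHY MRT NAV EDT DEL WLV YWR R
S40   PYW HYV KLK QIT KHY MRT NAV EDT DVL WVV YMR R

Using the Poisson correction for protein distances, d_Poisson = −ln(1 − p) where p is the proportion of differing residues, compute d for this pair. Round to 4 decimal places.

The sequences differ at positions 1 (V/P), 3 (P/W), 12 (M/T), 13 (W/K), 26 (E/V), 29 (L/V), 32 (W/M).
p = 7/34 = 0.205882.
d = −ln(1 − 0.205882) = −ln(0.794118) = 0.2305.

0.2305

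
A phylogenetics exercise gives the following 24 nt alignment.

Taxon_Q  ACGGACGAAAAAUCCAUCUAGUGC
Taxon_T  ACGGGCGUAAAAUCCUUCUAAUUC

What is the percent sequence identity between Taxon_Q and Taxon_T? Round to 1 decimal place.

79.2%

Mismatches occur at site 5 (A/G), site 8 (A/U), site 16 (A/U), site 21 (G/A), site 23 (G/U).
19 of the 24 sites match, so the percent identity is 19/24 × 100 = 79.2%.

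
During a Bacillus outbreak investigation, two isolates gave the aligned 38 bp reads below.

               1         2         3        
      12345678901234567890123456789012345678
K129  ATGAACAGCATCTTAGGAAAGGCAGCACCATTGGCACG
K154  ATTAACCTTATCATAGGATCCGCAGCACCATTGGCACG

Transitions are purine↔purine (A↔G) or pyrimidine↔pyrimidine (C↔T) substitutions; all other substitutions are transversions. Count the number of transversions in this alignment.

7

Differing sites — 3:G/T (Tv); 7:A/C (Tv); 8:G/T (Tv); 9:C/T (Ti); 13:T/A (Tv); 19:A/T (Tv); 20:A/C (Tv); 21:G/C (Tv).
Of the 8 differences, 1 transition and 7 transversions, so the answer is 7.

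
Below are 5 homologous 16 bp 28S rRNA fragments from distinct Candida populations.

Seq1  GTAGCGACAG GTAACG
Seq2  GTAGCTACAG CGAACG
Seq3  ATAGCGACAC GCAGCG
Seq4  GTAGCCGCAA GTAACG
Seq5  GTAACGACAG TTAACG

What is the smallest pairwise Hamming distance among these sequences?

2

Pairwise Hamming distances:
  Seq1 vs Seq2: 3
  Seq1 vs Seq3: 4
  Seq1 vs Seq4: 3
  Seq1 vs Seq5: 2
  Seq2 vs Seq3: 6
  Seq2 vs Seq4: 5
  Seq2 vs Seq5: 4
  Seq3 vs Seq4: 6
  Seq3 vs Seq5: 6
  Seq4 vs Seq5: 5
The smallest is 2, between Seq1 and Seq5.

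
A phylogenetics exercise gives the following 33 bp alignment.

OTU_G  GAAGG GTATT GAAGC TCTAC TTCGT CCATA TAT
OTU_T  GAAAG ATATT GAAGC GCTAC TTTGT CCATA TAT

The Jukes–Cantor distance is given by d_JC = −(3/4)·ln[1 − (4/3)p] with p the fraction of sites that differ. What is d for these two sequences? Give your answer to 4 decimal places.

0.1322

Mismatches occur at site 4 (G↔A), site 6 (G↔A), site 16 (T↔G), site 23 (C↔T).
p = 4/33 = 0.121212.
d = −0.75 · ln(1 − (4/3)·0.121212) = −0.75 · ln(0.838384) = −0.75 · (-0.176279) = 0.1322.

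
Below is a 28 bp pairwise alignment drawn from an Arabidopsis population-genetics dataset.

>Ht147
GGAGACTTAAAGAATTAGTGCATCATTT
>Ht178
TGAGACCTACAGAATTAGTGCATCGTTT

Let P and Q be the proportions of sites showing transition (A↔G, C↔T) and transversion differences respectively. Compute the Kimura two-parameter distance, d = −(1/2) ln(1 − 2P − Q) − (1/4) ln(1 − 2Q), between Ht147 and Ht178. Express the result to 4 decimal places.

Differing sites — 1:G/T (Tv); 7:T/C (Ti); 10:A/C (Tv); 25:A/G (Ti).
Of the 4 differences, 2 transitions and 2 transversions over 28 sites: P = 2/28 = 0.071429, Q = 2/28 = 0.071429.
d = −0.5·ln(0.785713) − 0.25·ln(0.857142) = −0.5·(-0.241164) − 0.25·(-0.154152) = 0.1591.

0.1591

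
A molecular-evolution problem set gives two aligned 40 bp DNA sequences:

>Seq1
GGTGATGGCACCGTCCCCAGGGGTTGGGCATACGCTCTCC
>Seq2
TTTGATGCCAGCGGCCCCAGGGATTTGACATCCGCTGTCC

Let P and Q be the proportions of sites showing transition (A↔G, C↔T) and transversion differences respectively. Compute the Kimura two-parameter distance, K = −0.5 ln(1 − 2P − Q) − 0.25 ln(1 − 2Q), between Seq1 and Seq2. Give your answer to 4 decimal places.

0.3060

Mismatches occur at site 1 (G/T, transversion), site 2 (G/T, transversion), site 8 (G/C, transversion), site 11 (C/G, transversion), site 14 (T/G, transversion), site 23 (G/A, transition), site 26 (G/T, transversion), site 28 (G/A, transition), site 32 (A/C, transversion), site 37 (C/G, transversion).
Of the 10 differences, 2 transitions and 8 transversions over 40 sites: P = 2/40 = 0.050000, Q = 8/40 = 0.200000.
d = −0.5·ln(0.700000) − 0.25·ln(0.600000) = −0.5·(-0.356675) − 0.25·(-0.510826) = 0.3060.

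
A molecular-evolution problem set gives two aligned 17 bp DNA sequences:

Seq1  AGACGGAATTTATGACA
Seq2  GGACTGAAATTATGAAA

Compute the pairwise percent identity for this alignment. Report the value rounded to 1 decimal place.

76.5%

Differing sites — 1:A/G; 5:G/T; 9:T/A; 16:C/A.
13 of the 17 sites match, so the percent identity is 13/17 × 100 = 76.5%.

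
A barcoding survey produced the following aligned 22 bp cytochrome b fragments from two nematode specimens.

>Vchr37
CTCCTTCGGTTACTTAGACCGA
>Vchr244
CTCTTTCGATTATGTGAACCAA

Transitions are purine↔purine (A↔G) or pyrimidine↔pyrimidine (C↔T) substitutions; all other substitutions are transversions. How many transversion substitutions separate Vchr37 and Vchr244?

1

Differing sites — 4:C/T (Ti); 9:G/A (Ti); 13:C/T (Ti); 14:T/G (Tv); 16:A/G (Ti); 17:G/A (Ti); 21:G/A (Ti).
Of the 7 differences, 6 transitions and 1 transversion, so the answer is 1.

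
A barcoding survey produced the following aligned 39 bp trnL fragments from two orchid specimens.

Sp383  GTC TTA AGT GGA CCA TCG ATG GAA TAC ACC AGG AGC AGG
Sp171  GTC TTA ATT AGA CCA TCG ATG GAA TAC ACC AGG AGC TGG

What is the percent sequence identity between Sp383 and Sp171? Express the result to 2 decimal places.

92.31%

Mismatches occur at site 8 (G↔T), site 10 (G↔A), site 37 (A↔T).
36 of the 39 sites match, so the percent identity is 36/39 × 100 = 92.31%.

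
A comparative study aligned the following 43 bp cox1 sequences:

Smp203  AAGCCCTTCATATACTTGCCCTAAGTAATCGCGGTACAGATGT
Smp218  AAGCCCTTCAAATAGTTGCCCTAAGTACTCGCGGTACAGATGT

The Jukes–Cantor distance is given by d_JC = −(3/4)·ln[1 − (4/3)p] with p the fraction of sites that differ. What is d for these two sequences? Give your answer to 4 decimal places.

Differing sites — 11:T/A; 15:C/G; 28:A/C.
p = 3/43 = 0.069767.
d = −0.75 · ln(1 − (4/3)·0.069767) = −0.75 · ln(0.906977) = −0.75 · (-0.097638) = 0.0732.

0.0732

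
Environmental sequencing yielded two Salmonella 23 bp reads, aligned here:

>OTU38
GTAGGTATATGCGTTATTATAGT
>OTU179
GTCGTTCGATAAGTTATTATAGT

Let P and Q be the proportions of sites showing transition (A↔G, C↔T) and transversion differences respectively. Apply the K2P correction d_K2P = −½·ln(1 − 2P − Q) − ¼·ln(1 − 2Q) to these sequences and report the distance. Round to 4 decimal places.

Differing sites — 3:A/C (Tv); 5:G/T (Tv); 7:A/C (Tv); 8:T/G (Tv); 11:G/A (Ti); 12:C/A (Tv).
Of the 6 differences, 1 transition and 5 transversions over 23 sites: P = 1/23 = 0.043478, Q = 5/23 = 0.217391.
d = −0.5·ln(0.695653) − 0.25·ln(0.565218) = −0.5·(-0.362904) − 0.25·(-0.570544) = 0.3241.

0.3241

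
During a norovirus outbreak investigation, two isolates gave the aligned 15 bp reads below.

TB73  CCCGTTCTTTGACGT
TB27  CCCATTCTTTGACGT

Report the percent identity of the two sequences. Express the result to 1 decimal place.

A single mismatch occurs at site 4 (G→A).
14 of the 15 sites match, so the percent identity is 14/15 × 100 = 93.3%.

93.3%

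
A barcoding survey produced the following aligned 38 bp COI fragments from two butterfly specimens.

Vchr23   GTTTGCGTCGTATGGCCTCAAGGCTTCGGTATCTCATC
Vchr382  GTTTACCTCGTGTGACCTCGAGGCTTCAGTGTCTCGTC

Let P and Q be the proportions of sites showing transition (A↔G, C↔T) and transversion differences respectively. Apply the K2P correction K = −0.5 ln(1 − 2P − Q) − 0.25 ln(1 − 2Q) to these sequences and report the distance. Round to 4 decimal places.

Mismatches occur at site 5 (G↔A, transition), site 7 (G↔C, transversion), site 12 (A↔G, transition), site 15 (G↔A, transition), site 20 (A↔G, transition), site 28 (G↔A, transition), site 31 (A↔G, transition), site 36 (A↔G, transition).
Of the 8 differences, 7 transitions and 1 transversion over 38 sites: P = 7/38 = 0.184211, Q = 1/38 = 0.026316.
d = −0.5·ln(0.605262) − 0.25·ln(0.947368) = −0.5·(-0.502094) − 0.25·(-0.054068) = 0.2646.

0.2646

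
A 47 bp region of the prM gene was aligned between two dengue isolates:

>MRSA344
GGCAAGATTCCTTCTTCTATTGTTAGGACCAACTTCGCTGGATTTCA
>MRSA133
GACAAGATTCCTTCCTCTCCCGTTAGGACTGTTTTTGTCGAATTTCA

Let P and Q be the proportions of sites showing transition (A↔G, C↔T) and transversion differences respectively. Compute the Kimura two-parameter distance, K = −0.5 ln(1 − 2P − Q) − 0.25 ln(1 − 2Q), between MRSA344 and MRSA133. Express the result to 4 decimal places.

0.3796

Differing sites — 2:G/A (Ti); 15:T/C (Ti); 19:A/C (Tv); 20:T/C (Ti); 21:T/C (Ti); 30:C/T (Ti); 31:A/G (Ti); 32:A/T (Tv); 33:C/T (Ti); 36:C/T (Ti); 38:C/T (Ti); 39:T/C (Ti); 41:G/A (Ti).
Of the 13 differences, 11 transitions and 2 transversions over 47 sites: P = 11/47 = 0.234043, Q = 2/47 = 0.042553.
d = −0.5·ln(0.489361) − 0.25·ln(0.914894) = −0.5·(-0.714655) − 0.25·(-0.088947) = 0.3796.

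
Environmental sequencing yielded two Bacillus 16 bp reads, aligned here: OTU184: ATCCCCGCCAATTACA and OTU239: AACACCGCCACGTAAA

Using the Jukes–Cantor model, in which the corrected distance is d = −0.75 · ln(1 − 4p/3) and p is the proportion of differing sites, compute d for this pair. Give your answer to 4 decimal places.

Differing sites — 2:T/A; 4:C/A; 11:A/C; 12:T/G; 15:C/A.
p = 5/16 = 0.312500.
d = −0.75 · ln(1 − (4/3)·0.312500) = −0.75 · ln(0.583333) = −0.75 · (-0.538997) = 0.4042.

0.4042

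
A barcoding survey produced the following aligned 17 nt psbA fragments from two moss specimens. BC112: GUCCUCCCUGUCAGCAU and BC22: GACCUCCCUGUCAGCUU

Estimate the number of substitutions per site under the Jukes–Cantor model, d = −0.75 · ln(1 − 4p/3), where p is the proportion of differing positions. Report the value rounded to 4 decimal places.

0.1280

Mismatches occur at site 2 (U→A), site 16 (A→U).
p = 2/17 = 0.117647.
d = −0.75 · ln(1 − (4/3)·0.117647) = −0.75 · ln(0.843137) = −0.75 · (-0.170626) = 0.1280.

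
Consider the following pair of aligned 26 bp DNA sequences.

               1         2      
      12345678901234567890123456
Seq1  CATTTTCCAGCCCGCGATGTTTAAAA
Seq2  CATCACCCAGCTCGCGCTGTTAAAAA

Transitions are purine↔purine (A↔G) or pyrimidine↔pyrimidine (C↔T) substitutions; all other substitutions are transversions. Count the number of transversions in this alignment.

Differing sites — 4:T/C (Ti); 5:T/A (Tv); 6:T/C (Ti); 12:C/T (Ti); 17:A/C (Tv); 22:T/A (Tv).
Of the 6 differences, 3 transitions and 3 transversions, so the answer is 3.

3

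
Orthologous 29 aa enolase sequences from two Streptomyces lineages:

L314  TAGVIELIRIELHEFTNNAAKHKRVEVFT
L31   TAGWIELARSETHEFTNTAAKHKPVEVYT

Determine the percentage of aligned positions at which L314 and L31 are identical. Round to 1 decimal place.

75.9%

The sequences differ at positions 4 (V/W), 8 (I/A), 10 (I/S), 12 (L/T), 18 (N/T), 24 (R/P), 28 (F/Y).
22 of the 29 sites match, so the percent identity is 22/29 × 100 = 75.9%.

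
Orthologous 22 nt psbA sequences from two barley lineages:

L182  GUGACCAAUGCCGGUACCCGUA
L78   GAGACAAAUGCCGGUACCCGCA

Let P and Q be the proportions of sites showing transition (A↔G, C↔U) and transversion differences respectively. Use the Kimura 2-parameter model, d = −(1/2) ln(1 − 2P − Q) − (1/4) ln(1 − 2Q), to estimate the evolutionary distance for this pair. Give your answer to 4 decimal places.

0.1505

The sequences differ at positions 2 (U/A, transversion), 6 (C/A, transversion), 21 (U/C, transition).
Of the 3 differences, 1 transition and 2 transversions over 22 sites: P = 1/22 = 0.045455, Q = 2/22 = 0.090909.
d = −0.5·ln(0.818181) − 0.25·ln(0.818182) = −0.5·(-0.200672) − 0.25·(-0.200670) = 0.1505.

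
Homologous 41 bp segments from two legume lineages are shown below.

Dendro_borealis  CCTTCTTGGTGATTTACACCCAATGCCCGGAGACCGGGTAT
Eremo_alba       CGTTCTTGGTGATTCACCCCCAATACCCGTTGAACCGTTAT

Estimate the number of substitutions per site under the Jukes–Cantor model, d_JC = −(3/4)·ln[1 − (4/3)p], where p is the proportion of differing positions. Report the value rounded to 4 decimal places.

0.2597

The sequences differ at positions 2 (C/G), 15 (T/C), 18 (A/C), 25 (G/A), 30 (G/T), 31 (A/T), 34 (C/A), 36 (G/C), 38 (G/T).
p = 9/41 = 0.219512.
d = −0.75 · ln(1 − (4/3)·0.219512) = −0.75 · ln(0.707317) = −0.75 · (-0.346276) = 0.2597.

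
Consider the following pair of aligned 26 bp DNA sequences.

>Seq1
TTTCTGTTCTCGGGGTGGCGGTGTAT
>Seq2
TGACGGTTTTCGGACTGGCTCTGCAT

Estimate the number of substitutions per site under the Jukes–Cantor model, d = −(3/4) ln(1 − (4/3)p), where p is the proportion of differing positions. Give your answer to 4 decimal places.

Differing sites — 2:T/G; 3:T/A; 5:T/G; 9:C/T; 14:G/A; 15:G/C; 20:G/T; 21:G/C; 24:T/C.
p = 9/26 = 0.346154.
d = −0.75 · ln(1 − (4/3)·0.346154) = −0.75 · ln(0.538461) = −0.75 · (-0.619040) = 0.4643.

0.4643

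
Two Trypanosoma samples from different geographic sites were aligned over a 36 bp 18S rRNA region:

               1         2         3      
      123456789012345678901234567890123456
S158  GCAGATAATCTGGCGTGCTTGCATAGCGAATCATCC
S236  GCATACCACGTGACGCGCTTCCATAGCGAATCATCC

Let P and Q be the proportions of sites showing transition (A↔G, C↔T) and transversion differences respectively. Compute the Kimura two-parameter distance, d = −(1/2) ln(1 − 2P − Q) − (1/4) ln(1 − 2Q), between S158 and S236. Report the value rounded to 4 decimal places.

Mismatches occur at site 4 (G→T, transversion), site 6 (T→C, transition), site 7 (A→C, transversion), site 9 (T→C, transition), site 10 (C→G, transversion), site 13 (G→A, transition), site 16 (T→C, transition), site 21 (G→C, transversion).
Of the 8 differences, 4 transitions and 4 transversions over 36 sites: P = 4/36 = 0.111111, Q = 4/36 = 0.111111.
d = −0.5·ln(0.666667) − 0.25·ln(0.777778) = −0.5·(-0.405465) − 0.25·(-0.251314) = 0.2656.

0.2656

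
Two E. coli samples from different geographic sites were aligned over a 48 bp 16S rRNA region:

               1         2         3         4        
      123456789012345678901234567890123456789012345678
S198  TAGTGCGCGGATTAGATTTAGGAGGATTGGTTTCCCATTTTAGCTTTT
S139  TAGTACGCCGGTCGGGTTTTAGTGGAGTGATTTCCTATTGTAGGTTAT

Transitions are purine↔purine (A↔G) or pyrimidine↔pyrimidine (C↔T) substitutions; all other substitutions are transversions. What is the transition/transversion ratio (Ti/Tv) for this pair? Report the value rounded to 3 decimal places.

1.143

The sequences differ at positions 5 (G/A, transition), 9 (G/C, transversion), 11 (A/G, transition), 13 (T/C, transition), 14 (A/G, transition), 16 (A/G, transition), 20 (A/T, transversion), 21 (G/A, transition), 23 (A/T, transversion), 27 (T/G, transversion), 30 (G/A, transition), 36 (C/T, transition), 40 (T/G, transversion), 44 (C/G, transversion), 47 (T/A, transversion).
Of the 15 differences, 8 transitions and 7 transversions, so Ti/Tv = 8/7 = 1.143.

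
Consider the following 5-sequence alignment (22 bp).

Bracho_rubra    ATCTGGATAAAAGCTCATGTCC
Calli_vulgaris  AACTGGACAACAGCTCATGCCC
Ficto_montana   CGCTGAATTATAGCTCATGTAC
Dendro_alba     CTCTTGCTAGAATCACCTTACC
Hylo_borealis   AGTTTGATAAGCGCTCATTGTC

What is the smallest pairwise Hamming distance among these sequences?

Pairwise Hamming distances:
  Bracho_rubra vs Calli_vulgaris: 4
  Bracho_rubra vs Ficto_montana: 6
  Bracho_rubra vs Dendro_alba: 9
  Bracho_rubra vs Hylo_borealis: 8
  Calli_vulgaris vs Ficto_montana: 8
  Calli_vulgaris vs Dendro_alba: 12
  Calli_vulgaris vs Hylo_borealis: 9
  Ficto_montana vs Dendro_alba: 13
  Ficto_montana vs Hylo_borealis: 10
  Dendro_alba vs Hylo_borealis: 12
The smallest is 4, between Bracho_rubra and Calli_vulgaris.

4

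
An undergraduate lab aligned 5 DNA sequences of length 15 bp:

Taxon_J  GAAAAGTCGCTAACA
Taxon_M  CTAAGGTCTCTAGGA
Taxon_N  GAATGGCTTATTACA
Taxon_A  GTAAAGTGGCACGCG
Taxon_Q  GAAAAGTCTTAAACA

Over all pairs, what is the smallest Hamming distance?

3

Pairwise Hamming distances:
  Taxon_J vs Taxon_M: 6
  Taxon_J vs Taxon_N: 7
  Taxon_J vs Taxon_A: 6
  Taxon_J vs Taxon_Q: 3
  Taxon_M vs Taxon_N: 9
  Taxon_M vs Taxon_A: 8
  Taxon_M vs Taxon_Q: 7
  Taxon_N vs Taxon_A: 11
  Taxon_N vs Taxon_Q: 7
  Taxon_A vs Taxon_Q: 7
The smallest is 3, between Taxon_J and Taxon_Q.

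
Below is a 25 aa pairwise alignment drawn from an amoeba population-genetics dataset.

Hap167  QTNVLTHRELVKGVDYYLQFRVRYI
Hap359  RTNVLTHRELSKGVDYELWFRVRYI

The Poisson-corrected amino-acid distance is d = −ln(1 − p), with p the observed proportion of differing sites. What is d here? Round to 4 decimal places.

0.1744

Mismatches occur at site 1 (Q→R), site 11 (V→S), site 17 (Y→E), site 19 (Q→W).
p = 4/25 = 0.160000.
d = −ln(1 − 0.160000) = −ln(0.840000) = 0.1744.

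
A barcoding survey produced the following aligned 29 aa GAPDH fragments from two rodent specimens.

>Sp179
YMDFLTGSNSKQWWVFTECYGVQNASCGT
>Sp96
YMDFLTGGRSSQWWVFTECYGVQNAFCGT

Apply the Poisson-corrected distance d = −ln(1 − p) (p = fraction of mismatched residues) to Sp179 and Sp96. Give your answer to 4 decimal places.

Differing sites — 8:S/G; 9:N/R; 11:K/S; 26:S/F.
p = 4/29 = 0.137931.
d = −ln(1 − 0.137931) = −ln(0.862069) = 0.1484.

0.1484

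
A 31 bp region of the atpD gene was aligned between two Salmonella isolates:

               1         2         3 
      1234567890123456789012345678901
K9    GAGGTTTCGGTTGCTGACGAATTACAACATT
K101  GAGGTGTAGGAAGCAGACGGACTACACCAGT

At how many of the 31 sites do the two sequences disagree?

9

The sequences differ at positions 6 (T/G), 8 (C/A), 11 (T/A), 12 (T/A), 15 (T/A), 20 (A/G), 22 (T/C), 27 (A/C), 30 (T/G).
That gives 9 mismatches out of 31 aligned sites, so the Hamming distance is 9.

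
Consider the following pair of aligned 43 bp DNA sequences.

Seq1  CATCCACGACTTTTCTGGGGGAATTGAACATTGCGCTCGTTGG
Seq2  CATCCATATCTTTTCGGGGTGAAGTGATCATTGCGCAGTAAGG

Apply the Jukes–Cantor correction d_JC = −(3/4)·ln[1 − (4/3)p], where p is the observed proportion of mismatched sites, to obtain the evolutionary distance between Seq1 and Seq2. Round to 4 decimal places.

0.3490

Mismatches occur at site 7 (C↔T), site 8 (G↔A), site 9 (A↔T), site 16 (T↔G), site 20 (G↔T), site 24 (T↔G), site 28 (A↔T), site 37 (T↔A), site 38 (C↔G), site 39 (G↔T), site 40 (T↔A), site 41 (T↔A).
p = 12/43 = 0.279070.
d = −0.75 · ln(1 − (4/3)·0.279070) = −0.75 · ln(0.627907) = −0.75 · (-0.465363) = 0.3490.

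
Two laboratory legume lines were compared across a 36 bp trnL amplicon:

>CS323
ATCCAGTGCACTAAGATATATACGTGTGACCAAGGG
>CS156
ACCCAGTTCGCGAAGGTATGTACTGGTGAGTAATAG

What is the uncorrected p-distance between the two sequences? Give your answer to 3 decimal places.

0.333

Differing sites — 2:T/C; 8:G/T; 10:A/G; 12:T/G; 16:A/G; 20:A/G; 24:G/T; 25:T/G; 30:C/G; 31:C/T; 34:G/T; 35:G/A.
There are 12 differences over 36 sites, so p = 12/36 = 0.333.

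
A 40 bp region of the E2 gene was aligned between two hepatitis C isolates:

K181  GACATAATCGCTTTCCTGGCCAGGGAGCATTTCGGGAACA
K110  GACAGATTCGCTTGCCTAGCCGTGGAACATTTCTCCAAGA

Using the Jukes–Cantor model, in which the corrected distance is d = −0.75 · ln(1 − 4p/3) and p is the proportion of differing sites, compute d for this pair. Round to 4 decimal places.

Mismatches occur at site 5 (T/G), site 7 (A/T), site 14 (T/G), site 18 (G/A), site 22 (A/G), site 23 (G/T), site 27 (G/A), site 34 (G/T), site 35 (G/C), site 36 (G/C), site 39 (C/G).
p = 11/40 = 0.275000.
d = −0.75 · ln(1 − (4/3)·0.275000) = −0.75 · ln(0.633333) = −0.75 · (-0.456759) = 0.3426.

0.3426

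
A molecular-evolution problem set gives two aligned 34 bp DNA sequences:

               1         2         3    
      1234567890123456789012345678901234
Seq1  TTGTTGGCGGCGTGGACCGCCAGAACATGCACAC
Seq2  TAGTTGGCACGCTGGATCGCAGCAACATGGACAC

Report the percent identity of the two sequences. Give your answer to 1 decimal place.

70.6%

Mismatches occur at site 2 (T→A), site 9 (G→A), site 10 (G→C), site 11 (C→G), site 12 (G→C), site 17 (C→T), site 21 (C→A), site 22 (A→G), site 23 (G→C), site 30 (C→G).
24 of the 34 sites match, so the percent identity is 24/34 × 100 = 70.6%.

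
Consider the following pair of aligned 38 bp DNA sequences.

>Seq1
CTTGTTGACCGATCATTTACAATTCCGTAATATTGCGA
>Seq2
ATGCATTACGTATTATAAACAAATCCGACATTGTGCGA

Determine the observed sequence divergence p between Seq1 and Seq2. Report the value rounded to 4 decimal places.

0.3947

The sequences differ at positions 1 (C/A), 3 (T/G), 4 (G/C), 5 (T/A), 7 (G/T), 10 (C/G), 11 (G/T), 14 (C/T), 17 (T/A), 18 (T/A), 23 (T/A), 28 (T/A), 29 (A/C), 32 (A/T), 33 (T/G).
There are 15 differences over 38 sites, so p = 15/38 = 0.3947.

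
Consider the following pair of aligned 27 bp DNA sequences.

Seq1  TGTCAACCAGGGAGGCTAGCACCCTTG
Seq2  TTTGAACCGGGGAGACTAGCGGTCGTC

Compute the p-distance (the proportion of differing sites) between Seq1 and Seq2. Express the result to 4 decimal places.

Differing sites — 2:G/T; 4:C/G; 9:A/G; 15:G/A; 21:A/G; 22:C/G; 23:C/T; 25:T/G; 27:G/C.
There are 9 differences over 27 sites, so p = 9/27 = 0.3333.

0.3333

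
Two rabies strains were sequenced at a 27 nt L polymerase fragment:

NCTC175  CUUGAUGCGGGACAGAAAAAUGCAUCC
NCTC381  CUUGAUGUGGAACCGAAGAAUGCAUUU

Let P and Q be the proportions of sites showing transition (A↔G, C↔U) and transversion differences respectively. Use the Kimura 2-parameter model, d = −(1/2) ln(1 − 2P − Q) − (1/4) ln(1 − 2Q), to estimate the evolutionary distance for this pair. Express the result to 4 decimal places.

0.2809

The sequences differ at positions 8 (C/U, transition), 11 (G/A, transition), 14 (A/C, transversion), 18 (A/G, transition), 26 (C/U, transition), 27 (C/U, transition).
Of the 6 differences, 5 transitions and 1 transversion over 27 sites: P = 5/27 = 0.185185, Q = 1/27 = 0.037037.
d = −0.5·ln(0.592593) − 0.25·ln(0.925926) = −0.5·(-0.523247) − 0.25·(-0.076961) = 0.2809.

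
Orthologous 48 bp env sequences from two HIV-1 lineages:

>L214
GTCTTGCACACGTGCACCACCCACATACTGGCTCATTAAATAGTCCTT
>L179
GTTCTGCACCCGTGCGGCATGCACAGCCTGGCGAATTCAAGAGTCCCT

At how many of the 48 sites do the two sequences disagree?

14

The sequences differ at positions 3 (C/T), 4 (T/C), 10 (A/C), 16 (A/G), 17 (C/G), 20 (C/T), 21 (C/G), 26 (T/G), 27 (A/C), 33 (T/G), 34 (C/A), 38 (A/C), 41 (T/G), 47 (T/C).
That gives 14 mismatches out of 48 aligned sites, so the Hamming distance is 14.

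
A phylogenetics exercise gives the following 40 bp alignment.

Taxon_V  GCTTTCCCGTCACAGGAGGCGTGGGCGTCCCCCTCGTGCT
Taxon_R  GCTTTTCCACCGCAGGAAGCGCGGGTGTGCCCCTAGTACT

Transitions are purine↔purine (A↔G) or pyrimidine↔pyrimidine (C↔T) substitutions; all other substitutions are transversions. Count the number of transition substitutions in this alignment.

Mismatches occur at site 6 (C/T, transition), site 9 (G/A, transition), site 10 (T/C, transition), site 12 (A/G, transition), site 18 (G/A, transition), site 22 (T/C, transition), site 26 (C/T, transition), site 29 (C/G, transversion), site 35 (C/A, transversion), site 38 (G/A, transition).
Of the 10 differences, 8 transitions and 2 transversions, so the answer is 8.

8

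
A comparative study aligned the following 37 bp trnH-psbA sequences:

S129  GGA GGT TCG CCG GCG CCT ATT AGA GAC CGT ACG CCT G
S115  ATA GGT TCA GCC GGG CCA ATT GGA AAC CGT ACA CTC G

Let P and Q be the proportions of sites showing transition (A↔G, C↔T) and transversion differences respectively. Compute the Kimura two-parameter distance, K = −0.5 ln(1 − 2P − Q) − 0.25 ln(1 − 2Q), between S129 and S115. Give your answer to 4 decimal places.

0.4390

Mismatches occur at site 1 (G/A, transition), site 2 (G/T, transversion), site 9 (G/A, transition), site 10 (C/G, transversion), site 12 (G/C, transversion), site 14 (C/G, transversion), site 18 (T/A, transversion), site 22 (A/G, transition), site 25 (G/A, transition), site 33 (G/A, transition), site 35 (C/T, transition), site 36 (T/C, transition).
Of the 12 differences, 7 transitions and 5 transversions over 37 sites: P = 7/37 = 0.189189, Q = 5/37 = 0.135135.
d = −0.5·ln(0.486487) − 0.25·ln(0.729730) = −0.5·(-0.720545) − 0.25·(-0.315081) = 0.4390.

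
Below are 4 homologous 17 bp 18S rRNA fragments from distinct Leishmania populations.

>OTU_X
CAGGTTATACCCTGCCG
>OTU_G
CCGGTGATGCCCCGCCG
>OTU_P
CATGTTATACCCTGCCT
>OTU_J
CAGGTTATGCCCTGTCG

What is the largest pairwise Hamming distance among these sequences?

Pairwise Hamming distances:
  OTU_X vs OTU_G: 4
  OTU_X vs OTU_P: 2
  OTU_X vs OTU_J: 2
  OTU_G vs OTU_P: 6
  OTU_G vs OTU_J: 4
  OTU_P vs OTU_J: 4
The largest is 6, between OTU_G and OTU_P.

6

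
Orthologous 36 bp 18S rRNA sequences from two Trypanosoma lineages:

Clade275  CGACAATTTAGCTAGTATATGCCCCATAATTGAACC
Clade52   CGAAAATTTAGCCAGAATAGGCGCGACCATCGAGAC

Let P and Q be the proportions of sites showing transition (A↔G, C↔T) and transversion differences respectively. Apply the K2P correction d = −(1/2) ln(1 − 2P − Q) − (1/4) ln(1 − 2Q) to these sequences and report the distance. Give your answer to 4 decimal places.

The sequences differ at positions 4 (C/A, transversion), 13 (T/C, transition), 16 (T/A, transversion), 20 (T/G, transversion), 23 (C/G, transversion), 25 (C/G, transversion), 27 (T/C, transition), 28 (A/C, transversion), 31 (T/C, transition), 34 (A/G, transition), 35 (C/A, transversion).
Of the 11 differences, 4 transitions and 7 transversions over 36 sites: P = 4/36 = 0.111111, Q = 7/36 = 0.194444.
d = −0.5·ln(0.583334) − 0.25·ln(0.611112) = −0.5·(-0.538995) − 0.25·(-0.492475) = 0.3926.

0.3926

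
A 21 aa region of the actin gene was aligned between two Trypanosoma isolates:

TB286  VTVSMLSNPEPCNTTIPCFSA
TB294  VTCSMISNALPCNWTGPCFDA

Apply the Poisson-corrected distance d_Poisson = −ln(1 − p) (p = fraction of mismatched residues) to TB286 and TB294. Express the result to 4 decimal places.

0.4055

Mismatches occur at site 3 (V↔C), site 6 (L↔I), site 9 (P↔A), site 10 (E↔L), site 14 (T↔W), site 16 (I↔G), site 20 (S↔D).
p = 7/21 = 0.333333.
d = −ln(1 − 0.333333) = −ln(0.666667) = 0.4055.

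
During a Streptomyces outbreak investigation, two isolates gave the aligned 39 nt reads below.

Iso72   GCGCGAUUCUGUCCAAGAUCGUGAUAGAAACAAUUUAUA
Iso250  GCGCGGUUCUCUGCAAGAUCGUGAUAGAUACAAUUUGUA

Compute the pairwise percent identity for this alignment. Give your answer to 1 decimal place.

87.2%

Differing sites — 6:A/G; 11:G/C; 13:C/G; 29:A/U; 37:A/G.
34 of the 39 sites match, so the percent identity is 34/39 × 100 = 87.2%.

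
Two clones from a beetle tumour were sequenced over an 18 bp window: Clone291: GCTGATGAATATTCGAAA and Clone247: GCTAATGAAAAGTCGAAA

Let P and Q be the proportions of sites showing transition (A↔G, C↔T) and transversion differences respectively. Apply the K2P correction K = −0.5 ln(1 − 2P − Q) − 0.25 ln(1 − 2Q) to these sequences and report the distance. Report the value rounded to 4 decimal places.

0.1885

Differing sites — 4:G/A (Ti); 10:T/A (Tv); 12:T/G (Tv).
Of the 3 differences, 1 transition and 2 transversions over 18 sites: P = 1/18 = 0.055556, Q = 2/18 = 0.111111.
d = −0.5·ln(0.777777) − 0.25·ln(0.777778) = −0.5·(-0.251315) − 0.25·(-0.251314) = 0.1885.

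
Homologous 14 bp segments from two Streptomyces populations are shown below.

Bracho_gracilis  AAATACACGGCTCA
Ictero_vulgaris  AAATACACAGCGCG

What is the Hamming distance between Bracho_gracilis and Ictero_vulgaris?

Differing sites — 9:G/A; 12:T/G; 14:A/G.
That gives 3 mismatches out of 14 aligned sites, so the Hamming distance is 3.

3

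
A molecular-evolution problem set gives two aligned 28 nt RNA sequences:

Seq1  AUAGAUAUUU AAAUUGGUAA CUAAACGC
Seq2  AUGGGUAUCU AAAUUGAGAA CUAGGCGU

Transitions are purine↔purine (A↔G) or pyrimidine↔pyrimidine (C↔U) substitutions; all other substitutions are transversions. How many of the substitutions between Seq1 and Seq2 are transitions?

7

The sequences differ at positions 3 (A/G, transition), 5 (A/G, transition), 9 (U/C, transition), 17 (G/A, transition), 18 (U/G, transversion), 24 (A/G, transition), 25 (A/G, transition), 28 (C/U, transition).
Of the 8 differences, 7 transitions and 1 transversion, so the answer is 7.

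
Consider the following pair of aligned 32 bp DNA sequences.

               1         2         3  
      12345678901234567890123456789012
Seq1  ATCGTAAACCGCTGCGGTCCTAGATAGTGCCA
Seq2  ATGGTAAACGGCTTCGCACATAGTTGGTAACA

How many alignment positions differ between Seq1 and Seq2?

Mismatches occur at site 3 (C/G), site 10 (C/G), site 14 (G/T), site 17 (G/C), site 18 (T/A), site 20 (C/A), site 24 (A/T), site 26 (A/G), site 29 (G/A), site 30 (C/A).
That gives 10 mismatches out of 32 aligned sites, so the Hamming distance is 10.

10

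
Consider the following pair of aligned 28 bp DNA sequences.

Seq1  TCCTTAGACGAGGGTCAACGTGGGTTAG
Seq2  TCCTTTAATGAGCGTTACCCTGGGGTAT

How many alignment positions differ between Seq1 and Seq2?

9

Mismatches occur at site 6 (A/T), site 7 (G/A), site 9 (C/T), site 13 (G/C), site 16 (C/T), site 18 (A/C), site 20 (G/C), site 25 (T/G), site 28 (G/T).
That gives 9 mismatches out of 28 aligned sites, so the Hamming distance is 9.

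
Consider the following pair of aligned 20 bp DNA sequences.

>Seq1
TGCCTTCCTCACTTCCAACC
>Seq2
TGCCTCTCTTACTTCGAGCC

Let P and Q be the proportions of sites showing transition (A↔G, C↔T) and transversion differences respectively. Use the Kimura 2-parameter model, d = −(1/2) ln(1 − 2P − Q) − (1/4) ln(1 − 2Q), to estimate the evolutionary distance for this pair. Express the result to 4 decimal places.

The sequences differ at positions 6 (T/C, transition), 7 (C/T, transition), 10 (C/T, transition), 16 (C/G, transversion), 18 (A/G, transition).
Of the 5 differences, 4 transitions and 1 transversion over 20 sites: P = 4/20 = 0.200000, Q = 1/20 = 0.050000.
d = −0.5·ln(0.550000) − 0.25·ln(0.900000) = −0.5·(-0.597837) − 0.25·(-0.105361) = 0.3253.

0.3253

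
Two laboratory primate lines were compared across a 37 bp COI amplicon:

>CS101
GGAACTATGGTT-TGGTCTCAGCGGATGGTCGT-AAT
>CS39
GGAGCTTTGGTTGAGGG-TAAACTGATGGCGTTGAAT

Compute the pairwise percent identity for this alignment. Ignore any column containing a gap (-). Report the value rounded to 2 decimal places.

Excluding the 3 gap columns leaves 34 comparable sites.
The sequences differ at positions 4 (A/G), 7 (A/T), 14 (T/A), 17 (T/G), 20 (C/A), 22 (G/A), 24 (G/T), 30 (T/C), 31 (C/G), 32 (G/T).
24 of the 34 comparable sites match, so the percent identity is 24/34 × 100 = 70.59%.

70.59%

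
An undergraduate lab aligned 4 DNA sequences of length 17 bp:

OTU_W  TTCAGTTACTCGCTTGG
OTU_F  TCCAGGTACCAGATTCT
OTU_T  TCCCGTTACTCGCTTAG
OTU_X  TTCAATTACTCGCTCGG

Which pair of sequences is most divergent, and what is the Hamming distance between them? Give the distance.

Pairwise Hamming distances:
  OTU_W vs OTU_F: 7
  OTU_W vs OTU_T: 3
  OTU_W vs OTU_X: 2
  OTU_F vs OTU_T: 7
  OTU_F vs OTU_X: 9
  OTU_T vs OTU_X: 5
The largest is 9, between OTU_F and OTU_X.

9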